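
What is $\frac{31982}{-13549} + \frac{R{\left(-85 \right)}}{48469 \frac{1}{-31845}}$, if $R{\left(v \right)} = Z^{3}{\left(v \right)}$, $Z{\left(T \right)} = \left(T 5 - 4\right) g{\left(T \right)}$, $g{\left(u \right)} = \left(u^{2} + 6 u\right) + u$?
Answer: $\frac{9927981466765773188057979442}{656706481} \approx 1.5118 \cdot 10^{19}$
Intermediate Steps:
$g{\left(u \right)} = u^{2} + 7 u$
$Z{\left(T \right)} = T \left(-4 + 5 T\right) \left(7 + T\right)$ ($Z{\left(T \right)} = \left(T 5 - 4\right) T \left(7 + T\right) = \left(5 T - 4\right) T \left(7 + T\right) = \left(-4 + 5 T\right) T \left(7 + T\right) = T \left(-4 + 5 T\right) \left(7 + T\right)$)
$R{\left(v \right)} = v^{3} \left(-4 + 5 v\right)^{3} \left(7 + v\right)^{3}$ ($R{\left(v \right)} = \left(v \left(-4 + 5 v\right) \left(7 + v\right)\right)^{3} = v^{3} \left(-4 + 5 v\right)^{3} \left(7 + v\right)^{3}$)
$\frac{31982}{-13549} + \frac{R{\left(-85 \right)}}{48469 \frac{1}{-31845}} = \frac{31982}{-13549} + \frac{\left(-85\right)^{3} \left(-4 + 5 \left(-85\right)\right)^{3} \left(7 - 85\right)^{3}}{48469 \frac{1}{-31845}} = 31982 \left(- \frac{1}{13549}\right) + \frac{\left(-614125\right) \left(-4 - 425\right)^{3} \left(-78\right)^{3}}{48469 \left(- \frac{1}{31845}\right)} = - \frac{31982}{13549} + \frac{\left(-614125\right) \left(-429\right)^{3} \left(-474552\right)}{- \frac{48469}{31845}} = - \frac{31982}{13549} + \left(-614125\right) \left(-78953589\right) \left(-474552\right) \left(- \frac{31845}{48469}\right) = - \frac{31982}{13549} - - \frac{732746436398684271135000}{48469} = - \frac{31982}{13549} + \frac{732746436398684271135000}{48469} = \frac{9927981466765773188057979442}{656706481}$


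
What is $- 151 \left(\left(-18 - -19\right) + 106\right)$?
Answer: $-16157$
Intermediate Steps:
$- 151 \left(\left(-18 - -19\right) + 106\right) = - 151 \left(\left(-18 + 19\right) + 106\right) = - 151 \left(1 + 106\right) = \left(-151\right) 107 = -16157$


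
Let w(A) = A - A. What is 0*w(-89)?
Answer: 0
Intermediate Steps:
w(A) = 0
0*w(-89) = 0*0 = 0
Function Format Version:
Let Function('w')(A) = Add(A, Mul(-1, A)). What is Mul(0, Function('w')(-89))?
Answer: 0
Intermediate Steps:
Function('w')(A) = 0
Mul(0, Function('w')(-89)) = Mul(0, 0) = 0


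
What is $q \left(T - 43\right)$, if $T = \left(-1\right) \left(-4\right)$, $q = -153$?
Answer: $5967$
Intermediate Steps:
$T = 4$
$q \left(T - 43\right) = - 153 \left(4 - 43\right) = \left(-153\right) \left(-39\right) = 5967$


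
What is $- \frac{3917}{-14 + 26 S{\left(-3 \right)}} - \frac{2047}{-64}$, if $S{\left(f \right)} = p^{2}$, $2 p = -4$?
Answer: $- \frac{33229}{2880} \approx -11.538$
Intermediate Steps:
$p = -2$ ($p = \frac{1}{2} \left(-4\right) = -2$)
$S{\left(f \right)} = 4$ ($S{\left(f \right)} = \left(-2\right)^{2} = 4$)
$- \frac{3917}{-14 + 26 S{\left(-3 \right)}} - \frac{2047}{-64} = - \frac{3917}{-14 + 26 \cdot 4} - \frac{2047}{-64} = - \frac{3917}{-14 + 104} - - \frac{2047}{64} = - \frac{3917}{90} + \frac{2047}{64} = - \frac{33229}{2880}$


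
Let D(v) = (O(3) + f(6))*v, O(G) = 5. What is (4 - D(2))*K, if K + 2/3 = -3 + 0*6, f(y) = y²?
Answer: 286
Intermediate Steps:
K = -11/3 (K = -⅔ + (-3 + 0*6) = -⅔ + (-3 + 0) = -⅔ - 3 = -11/3 ≈ -3.6667)
D(v) = 41*v (D(v) = (5 + 6²)*v = (5 + 36)*v = 41*v)
(4 - D(2))*K = (4 - 41*2)*(-11/3) = (4 - 1*82)*(-11/3) = (4 - 82)*(-11/3) = -78*(-11/3) = 286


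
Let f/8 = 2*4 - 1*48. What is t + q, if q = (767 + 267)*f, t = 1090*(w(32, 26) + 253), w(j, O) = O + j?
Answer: 8110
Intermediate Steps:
f = -320 (f = 8*(2*4 - 1*48) = 8*(8 - 48) = 8*(-40) = -320)
t = 338990 (t = 1090*((26 + 32) + 253) = 1090*(58 + 253) = 1090*311 = 338990)
q = -330880 (q = (767 + 267)*(-320) = 1034*(-320) = -330880)
t + q = 338990 - 330880 = 8110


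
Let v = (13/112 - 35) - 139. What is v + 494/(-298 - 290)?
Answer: -410951/2352 ≈ -174.72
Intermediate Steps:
v = -19475/112 (v = (13*(1/112) - 35) - 139 = (13/112 - 35) - 139 = -3907/112 - 139 = -19475/112 ≈ -173.88)
v + 494/(-298 - 290) = -19475/112 + 494/(-298 - 290) = -19475/112 + 494/(-588) = -19475/112 - 1/588*494 = -19475/112 - 247/294 = -410951/2352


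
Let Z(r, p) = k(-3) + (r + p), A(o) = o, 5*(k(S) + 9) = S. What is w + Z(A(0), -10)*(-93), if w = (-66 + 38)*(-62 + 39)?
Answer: 12334/5 ≈ 2466.8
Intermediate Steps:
k(S) = -9 + S/5
w = 644 (w = -28*(-23) = 644)
Z(r, p) = -48/5 + p + r (Z(r, p) = (-9 + (⅕)*(-3)) + (r + p) = (-9 - ⅗) + (p + r) = -48/5 + (p + r) = -48/5 + p + r)
w + Z(A(0), -10)*(-93) = 644 + (-48/5 - 10 + 0)*(-93) = 644 - 98/5*(-93) = 644 + 9114/5 = 12334/5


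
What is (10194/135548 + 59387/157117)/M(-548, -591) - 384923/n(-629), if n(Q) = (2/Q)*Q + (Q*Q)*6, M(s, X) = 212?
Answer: -13398389670682938/83732699046821797 ≈ -0.16001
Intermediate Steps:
n(Q) = 2 + 6*Q**2 (n(Q) = 2 + Q**2*6 = 2 + 6*Q**2)
(10194/135548 + 59387/157117)/M(-548, -591) - 384923/n(-629) = (10194/135548 + 59387/157117)/212 - 384923/(2 + 6*(-629)**2) = (10194*(1/135548) + 59387*(1/157117))*(1/212) - 384923/(2 + 6*395641) = (5097/67774 + 59387/157117)*(1/212) - 384923/(2 + 2373846) = (4825719887/10648447558)*(1/212) - 384923/2373848 = 4825719887/2257470882296 - 384923*1/2373848 = 4825719887/2257470882296 - 384923/2373848 = -13398389670682938/83732699046821797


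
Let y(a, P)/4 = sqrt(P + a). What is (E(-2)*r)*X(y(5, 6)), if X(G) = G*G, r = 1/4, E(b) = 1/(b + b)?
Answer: -11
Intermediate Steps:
E(b) = 1/(2*b)
r = 1/4 ≈ 0.25000
y(a, P) = 4*sqrt(P + a)
X(G) = G**2
(E(-2)*r)*X(y(5, 6)) = (((1/2)/(-2))*(1/4))*(4*sqrt(6 + 5))**2 = (((1/2)*(-1/2))*(1/4))*(4*sqrt(11))**2 = -1/4*1/4*176 = -1/16*176 = -11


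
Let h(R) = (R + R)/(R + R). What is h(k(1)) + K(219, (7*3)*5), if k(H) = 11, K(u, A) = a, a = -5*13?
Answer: -64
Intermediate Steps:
a = -65
K(u, A) = -65
h(R) = 1 (h(R) = (2*R)/((2*R)) = (2*R)*(1/(2*R)) = 1)
h(k(1)) + K(219, (7*3)*5) = 1 - 65 = -64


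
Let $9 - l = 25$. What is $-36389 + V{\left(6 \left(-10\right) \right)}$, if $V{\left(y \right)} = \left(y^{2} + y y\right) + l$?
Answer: $-29205$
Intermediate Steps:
$l = -16$ ($l = 9 - 25 = -16$)
$V{\left(y \right)} = -16 + 2 y^{2}$ ($V{\left(y \right)} = \left(y^{2} + y y\right) - 16 = \left(y^{2} + y^{2}\right) - 16 = 2 y^{2} - 16 = -16 + 2 y^{2}$)
$-36389 + V{\left(6 \left(-10\right) \right)} = -36389 - \left(16 - 2 \left(6 \left(-10\right)\right)^{2}\right) = -36389 - \left(16 - 2 \left(-60\right)^{2}\right) = -36389 + \left(-16 + 2 \cdot 3600\right) = -36389 + \left(-16 + 7200\right) = -36389 + 7184 = -29205$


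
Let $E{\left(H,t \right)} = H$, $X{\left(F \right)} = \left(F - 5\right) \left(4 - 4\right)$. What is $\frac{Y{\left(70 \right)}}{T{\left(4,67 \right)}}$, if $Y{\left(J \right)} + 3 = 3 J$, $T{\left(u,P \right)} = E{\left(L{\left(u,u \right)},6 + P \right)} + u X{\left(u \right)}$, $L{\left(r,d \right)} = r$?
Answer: $\frac{207}{4} \approx 51.75$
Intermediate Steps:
$X{\left(F \right)} = 0$ ($X{\left(F \right)} = \left(-5 + F\right) 0 = 0$)
$T{\left(u,P \right)} = u$ ($T{\left(u,P \right)} = u + u 0 = u + 0 = u$)
$Y{\left(J \right)} = -3 + 3 J$
$\frac{Y{\left(70 \right)}}{T{\left(4,67 \right)}} = \frac{-3 + 3 \cdot 70}{4} = \left(-3 + 210\right) \frac{1}{4} = 207 \cdot \frac{1}{4} = \frac{207}{4}$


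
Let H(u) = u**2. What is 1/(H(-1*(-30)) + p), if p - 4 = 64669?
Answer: 1/65573 ≈ 1.5250e-5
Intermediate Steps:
p = 64673 (p = 4 + 64669 = 64673)
1/(H(-1*(-30)) + p) = 1/((-1*(-30))**2 + 64673) = 1/(30**2 + 64673) = 1/(900 + 64673) = 1/65573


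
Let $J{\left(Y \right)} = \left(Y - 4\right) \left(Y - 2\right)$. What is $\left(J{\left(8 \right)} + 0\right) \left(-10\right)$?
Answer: $-240$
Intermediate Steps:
$J{\left(Y \right)} = \left(-4 + Y\right) \left(-2 + Y\right)$
$\left(J{\left(8 \right)} + 0\right) \left(-10\right) = \left(\left(8 + 8^{2} - 48\right) + 0\right) \left(-10\right) = \left(\left(8 + 64 - 48\right) + 0\right) \left(-10\right) = \left(24 + 0\right) \left(-10\right) = 24 \left(-10\right) = -240$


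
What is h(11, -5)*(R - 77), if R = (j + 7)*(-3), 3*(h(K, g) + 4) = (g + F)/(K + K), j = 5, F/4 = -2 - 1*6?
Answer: 34013/66 ≈ 515.35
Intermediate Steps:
F = -32 (F = 4*(-2 - 1*6) = 4*(-2 - 6) = 4*(-8) = -32)
h(K, g) = -4 + (-32 + g)/(6*K) (h(K, g) = -4 + ((g - 32)/(K + K))/3 = -4 + ((-32 + g)/((2*K)))/3 = -4 + ((-32 + g)*(1/(2*K)))/3 = -4 + ((-32 + g)/(2*K))/3 = -4 + (-32 + g)/(6*K))
R = -36 (R = (5 + 7)*(-3) = 12*(-3) = -36)
h(11, -5)*(R - 77) = ((1/6)*(-32 - 5 - 24*11)/11)*(-36 - 77) = ((1/6)*(1/11)*(-32 - 5 - 264))*(-113) = ((1/6)*(1/11)*(-301))*(-113) = -301/66*(-113) = 34013/66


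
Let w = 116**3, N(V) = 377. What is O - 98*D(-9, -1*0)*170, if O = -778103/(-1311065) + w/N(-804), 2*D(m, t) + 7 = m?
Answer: 2342180539499/17043845 ≈ 1.3742e+5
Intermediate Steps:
D(m, t) = -7/2 + m/2
w = 1560896
O = 70576877899/17043845 (O = -778103/(-1311065) + 1560896/377 = -778103*(-1/1311065) + 1560896*(1/377) = 778103/1311065 + 53824/13 = 70576877899/17043845 ≈ 4140.9)
O - 98*D(-9, -1*0)*170 = 70576877899/17043845 - 98*(-7/2 + (1/2)*(-9))*170 = 70576877899/17043845 - 98*(-7/2 - 9/2)*170 = 70576877899/17043845 - 98*(-8)*170 = 70576877899/17043845 + 784*170 = 70576877899/17043845 + 133280 = 2342180539499/17043845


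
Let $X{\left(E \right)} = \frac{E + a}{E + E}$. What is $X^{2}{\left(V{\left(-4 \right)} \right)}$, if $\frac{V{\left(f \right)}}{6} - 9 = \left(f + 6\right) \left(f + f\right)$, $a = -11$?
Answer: $\frac{2809}{7056} \approx 0.3981$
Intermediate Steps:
$V{\left(f \right)} = 54 + 12 f \left(6 + f\right)$ ($V{\left(f \right)} = 54 + 6 \left(f + 6\right) \left(f + f\right) = 54 + 6 \left(6 + f\right) 2 f = 54 + 6 \cdot 2 f \left(6 + f\right) = 54 + 12 f \left(6 + f\right)$)
$X{\left(E \right)} = \frac{-11 + E}{2 E}$ ($X{\left(E \right)} = \frac{E - 11}{E + E} = \frac{-11 + E}{2 E}$)
$X^{2}{\left(V{\left(-4 \right)} \right)} = \left(\frac{-11 + \left(54 + 12 \left(-4\right)^{2} + 72 \left(-4\right)\right)}{2 \left(54 + 12 \left(-4\right)^{2} + 72 \left(-4\right)\right)}\right)^{2} = \left(\frac{-11 + \left(54 + 12 \cdot 16 - 288\right)}{2 \left(54 + 12 \cdot 16 - 288\right)}\right)^{2} = \left(\frac{-11 + \left(54 + 192 - 288\right)}{2 \left(54 + 192 - 288\right)}\right)^{2} = \left(\frac{-11 - 42}{2 \left(-42\right)}\right)^{2} = \left(\frac{1}{2} \left(- \frac{1}{42}\right) \left(-53\right)\right)^{2} = \left(\frac{53}{84}\right)^{2} = \frac{2809}{7056}$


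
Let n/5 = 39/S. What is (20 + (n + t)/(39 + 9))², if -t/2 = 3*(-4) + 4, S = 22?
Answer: 469458889/1115136 ≈ 420.99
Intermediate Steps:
n = 195/22 (n = 5*(39/22) = 195/22 ≈ 8.8636)
t = 16 (t = -2*(3*(-4) + 4) = -2*(-12 + 4) = -2*(-8) = 16)
(20 + (n + t)/(39 + 9))² = (20 + (195/22 + 16)/(39 + 9))² = (20 + (547/22)/48)² = (20 + (547/22)*(1/48))² = (20 + 547/1056)² = (21667/1056)² = 469458889/1115136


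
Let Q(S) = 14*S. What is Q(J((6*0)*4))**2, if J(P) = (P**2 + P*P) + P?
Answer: 0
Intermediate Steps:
J(P) = P + 2*P**2 (J(P) = (P**2 + P**2) + P = 2*P**2 + P = P + 2*P**2)
Q(J((6*0)*4))**2 = (14*(((6*0)*4)*(1 + 2*((6*0)*4))))**2 = (14*((0*4)*(1 + 2*(0*4))))**2 = (14*(0*(1 + 2*0)))**2 = (14*(0*(1 + 0)))**2 = (14*(0*1))**2 = (14*0)**2 = 0**2 = 0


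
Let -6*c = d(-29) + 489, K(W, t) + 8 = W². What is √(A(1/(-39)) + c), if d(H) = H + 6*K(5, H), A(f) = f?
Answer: I*√15834/13 ≈ 9.6795*I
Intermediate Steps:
K(W, t) = -8 + W²
d(H) = 102 + H (d(H) = H + 6*(-8 + 5²) = H + 6*(-8 + 25) = H + 6*17 = H + 102 = 102 + H)
c = -281/3 (c = -((102 - 29) + 489)/6 = -(73 + 489)/6 = -⅙*562 = -281/3 ≈ -93.667)
√(A(1/(-39)) + c) = √(1/(-39) - 281/3) = √(-1/39 - 281/3) = √(-1218/13) = I*√15834/13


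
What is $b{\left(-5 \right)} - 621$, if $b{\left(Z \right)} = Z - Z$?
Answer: $-621$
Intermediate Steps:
$b{\left(Z \right)} = 0$
$b{\left(-5 \right)} - 621 = 0 - 621 = -621$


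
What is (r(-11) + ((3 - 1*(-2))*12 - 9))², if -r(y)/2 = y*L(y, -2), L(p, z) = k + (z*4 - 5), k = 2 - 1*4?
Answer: 77841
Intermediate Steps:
k = -2 (k = 2 - 4 = -2)
L(p, z) = -7 + 4*z (L(p, z) = -2 + (z*4 - 5) = -2 + (4*z - 5) = -2 + (-5 + 4*z) = -7 + 4*z)
r(y) = 30*y (r(y) = -2*y*(-7 + 4*(-2)) = -2*y*(-7 - 8) = -2*y*(-15) = -(-30)*y = 30*y)
(r(-11) + ((3 - 1*(-2))*12 - 9))² = (30*(-11) + ((3 - 1*(-2))*12 - 9))² = (-330 + ((3 + 2)*12 - 9))² = (-330 + (5*12 - 9))² = (-330 + (60 - 9))² = (-330 + 51)² = (-279)² = 77841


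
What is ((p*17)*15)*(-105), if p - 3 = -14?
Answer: 294525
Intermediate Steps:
p = -11 (p = 3 - 14 = -11)
((p*17)*15)*(-105) = (-11*17*15)*(-105) = -187*15*(-105) = -2805*(-105) = 294525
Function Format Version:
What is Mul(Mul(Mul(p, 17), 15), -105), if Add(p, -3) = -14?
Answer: 294525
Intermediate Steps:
p = -11 (p = Add(3, -14) = -11)
Mul(Mul(Mul(p, 17), 15), -105) = Mul(Mul(Mul(-11, 17), 15), -105) = Mul(Mul(-187, 15), -105) = Mul(-2805, -105) = 294525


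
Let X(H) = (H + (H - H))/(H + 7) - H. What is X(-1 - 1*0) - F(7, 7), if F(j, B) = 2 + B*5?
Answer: -217/6 ≈ -36.167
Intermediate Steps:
X(H) = -H + H/(7 + H) (X(H) = (H + 0)/(7 + H) - H = H/(7 + H) - H = -H + H/(7 + H))
F(j, B) = 2 + 5*B
X(-1 - 1*0) - F(7, 7) = -(-1 - 1*0)*(6 + (-1 - 1*0))/(7 + (-1 - 1*0)) - (2 + 5*7) = -(-1 + 0)*(6 + (-1 + 0))/(7 + (-1 + 0)) - (2 + 35) = -1*(-1)*(6 - 1)/(7 - 1) - 1*37 = -1*(-1)*5/6 - 37 = -1*(-1)*1/6*5 - 37 = 5/6 - 37 = -217/6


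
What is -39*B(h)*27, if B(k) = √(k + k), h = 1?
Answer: -1053*√2 ≈ -1489.2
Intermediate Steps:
B(k) = √2*√k (B(k) = √(2*k) = √2*√k)
-39*B(h)*27 = -39*√2*√1*27 = -39*√2*27 = -1053*√2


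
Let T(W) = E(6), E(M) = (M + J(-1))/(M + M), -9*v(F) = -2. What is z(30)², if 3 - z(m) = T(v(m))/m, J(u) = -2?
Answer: 72361/8100 ≈ 8.9335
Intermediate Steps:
v(F) = 2/9 (v(F) = -⅑*(-2) = 2/9)
E(M) = (-2 + M)/(2*M) (E(M) = (M - 2)/(M + M) = (-2 + M)/((2*M)) = (-2 + M)*(1/(2*M)) = (-2 + M)/(2*M))
T(W) = ⅓ (T(W) = (½)*(-2 + 6)/6 = (½)*(⅙)*4 = ⅓)
z(m) = 3 - 1/(3*m)
z(30)² = (3 - ⅓/30)² = (3 - ⅓*1/30)² = (3 - 1/90)² = (269/90)² = 72361/8100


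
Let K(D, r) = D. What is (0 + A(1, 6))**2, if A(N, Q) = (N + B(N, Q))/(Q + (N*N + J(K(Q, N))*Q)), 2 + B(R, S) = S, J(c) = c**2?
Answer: 25/49729 ≈ 0.00050273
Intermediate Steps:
B(R, S) = -2 + S
A(N, Q) = (-2 + N + Q)/(Q + N**2 + Q**3) (A(N, Q) = (N + (-2 + Q))/(Q + (N*N + Q**2*Q)) = (-2 + N + Q)/(Q + (N**2 + Q**3)) = (-2 + N + Q)/(Q + N**2 + Q**3))
(0 + A(1, 6))**2 = (0 + (-2 + 1 + 6)/(6 + 1**2 + 6**3))**2 = (0 + 5/(6 + 1 + 216))**2 = (0 + 5/223)**2 = (5/223)**2 = 25/49729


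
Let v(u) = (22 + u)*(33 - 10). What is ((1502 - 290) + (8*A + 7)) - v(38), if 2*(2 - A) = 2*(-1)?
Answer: -137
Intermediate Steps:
A = 3 (A = 2 - (-1) = 2 - ½*(-2) = 2 + 1 = 3)
v(u) = 506 + 23*u (v(u) = (22 + u)*23 = 506 + 23*u)
((1502 - 290) + (8*A + 7)) - v(38) = ((1502 - 290) + (8*3 + 7)) - (506 + 23*38) = (1212 + (24 + 7)) - (506 + 874) = (1212 + 31) - 1*1380 = 1243 - 1380 = -137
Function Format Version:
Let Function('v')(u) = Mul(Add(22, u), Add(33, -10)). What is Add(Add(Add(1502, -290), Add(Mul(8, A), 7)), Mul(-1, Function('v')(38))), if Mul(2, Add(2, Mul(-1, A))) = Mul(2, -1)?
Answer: -137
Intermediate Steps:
A = 3 (A = Add(2, Mul(Rational(-1, 2), Mul(2, -1))) = Add(2, Mul(Rational(-1, 2), -2)) = Add(2, 1) = 3)
Function('v')(u) = Add(506, Mul(23, u)) (Function('v')(u) = Mul(Add(22, u), 23) = Add(506, Mul(23, u)))
Add(Add(Add(1502, -290), Add(Mul(8, A), 7)), Mul(-1, Function('v')(38))) = Add(Add(Add(1502, -290), Add(Mul(8, 3), 7)), Mul(-1, Add(506, Mul(23, 38)))) = Add(Add(1212, Add(24, 7)), Mul(-1, Add(506, 874))) = Add(Add(1212, 31), Mul(-1, 1380)) = Add(1243, -1380) = -137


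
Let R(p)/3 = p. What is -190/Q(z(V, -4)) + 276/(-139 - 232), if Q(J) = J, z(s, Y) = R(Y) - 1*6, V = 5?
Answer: 32761/3339 ≈ 9.8116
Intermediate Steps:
R(p) = 3*p
z(s, Y) = -6 + 3*Y (z(s, Y) = 3*Y - 1*6 = 3*Y - 6 = -6 + 3*Y)
-190/Q(z(V, -4)) + 276/(-139 - 232) = -190/(-6 + 3*(-4)) + 276/(-139 - 232) = -190/(-6 - 12) + 276/(-371) = -190/(-18) + 276*(-1/371) = -190*(-1/18) - 276/371 = 95/9 - 276/371 = 32761/3339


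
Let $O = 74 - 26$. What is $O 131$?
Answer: $6288$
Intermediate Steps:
$O = 48$ ($O = 74 - 26 = 48$)
$O 131 = 48 \cdot 131 = 6288$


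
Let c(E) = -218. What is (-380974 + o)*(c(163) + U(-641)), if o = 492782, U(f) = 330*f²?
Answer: 15160103965696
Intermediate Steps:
(-380974 + o)*(c(163) + U(-641)) = (-380974 + 492782)*(-218 + 330*(-641)²) = 111808*(-218 + 330*410881) = 111808*(-218 + 135590730) = 111808*135590512 = 15160103965696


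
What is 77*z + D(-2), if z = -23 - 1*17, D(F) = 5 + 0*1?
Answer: -3075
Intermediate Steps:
D(F) = 5 (D(F) = 5 + 0 = 5)
z = -40 (z = -23 - 17 = -40)
77*z + D(-2) = 77*(-40) + 5 = -3080 + 5 = -3075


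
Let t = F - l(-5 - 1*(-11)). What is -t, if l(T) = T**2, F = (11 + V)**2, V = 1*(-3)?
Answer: -28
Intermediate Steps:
V = -3
F = 64 (F = (11 - 3)**2 = 8**2 = 64)
t = 28 (t = 64 - (-5 - 1*(-11))**2 = 64 - (-5 + 11)**2 = 64 - 1*6**2 = 64 - 1*36 = 64 - 36 = 28)
-t = -1*28 = -28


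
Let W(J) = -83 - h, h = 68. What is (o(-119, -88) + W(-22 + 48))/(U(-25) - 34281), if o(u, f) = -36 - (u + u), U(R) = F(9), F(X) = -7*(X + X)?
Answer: -17/11469 ≈ -0.0014823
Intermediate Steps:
F(X) = -14*X
U(R) = -126 (U(R) = -14*9 = -126)
o(u, f) = -36 - 2*u
W(J) = -151 (W(J) = -83 - 1*68 = -83 - 68 = -151)
(o(-119, -88) + W(-22 + 48))/(U(-25) - 34281) = ((-36 - 2*(-119)) - 151)/(-126 - 34281) = ((-36 + 238) - 151)/(-34407) = (202 - 151)*(-1/34407) = 51*(-1/34407) = -17/11469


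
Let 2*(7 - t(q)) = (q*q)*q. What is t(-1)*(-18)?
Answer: -135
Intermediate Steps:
t(q) = 7 - q³/2 (t(q) = 7 - q*q*q/2 = 7 - q²*q/2 = 7 - q³/2)
t(-1)*(-18) = (7 - ½*(-1)³)*(-18) = (7 - ½*(-1))*(-18) = (7 + ½)*(-18) = (15/2)*(-18) = -135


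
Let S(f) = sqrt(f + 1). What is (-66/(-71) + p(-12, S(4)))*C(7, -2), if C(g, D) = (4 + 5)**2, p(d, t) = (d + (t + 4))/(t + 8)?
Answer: -81405/4189 + 1296*sqrt(5)/59 ≈ 29.685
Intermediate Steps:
S(f) = sqrt(1 + f)
p(d, t) = (4 + d + t)/(8 + t) (p(d, t) = (d + (4 + t))/(8 + t) = (4 + d + t)/(8 + t))
C(g, D) = 81 (C(g, D) = 9**2 = 81)
(-66/(-71) + p(-12, S(4)))*C(7, -2) = (-66/(-71) + (4 - 12 + sqrt(1 + 4))/(8 + sqrt(1 + 4)))*81 = (-66*(-1/71) + (4 - 12 + sqrt(5))/(8 + sqrt(5)))*81 = (66/71 + (-8 + sqrt(5))/(8 + sqrt(5)))*81 = 5346/71 + 81*(-8 + sqrt(5))/(8 + sqrt(5))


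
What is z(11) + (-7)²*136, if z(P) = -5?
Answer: 6659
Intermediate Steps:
z(11) + (-7)²*136 = -5 + (-7)²*136 = -5 + 49*136 = -5 + 6664 = 6659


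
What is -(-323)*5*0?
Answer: 0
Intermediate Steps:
-(-323)*5*0 = -17*(-95)*0 = 1615*0 = 0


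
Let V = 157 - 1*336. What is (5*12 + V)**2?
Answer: 14161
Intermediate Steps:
V = -179 (V = 157 - 336 = -179)
(5*12 + V)**2 = (5*12 - 179)**2 = (60 - 179)**2 = (-119)**2 = 14161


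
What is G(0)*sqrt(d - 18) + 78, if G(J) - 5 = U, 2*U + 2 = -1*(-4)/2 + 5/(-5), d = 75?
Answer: 78 + 9*sqrt(57)/2 ≈ 111.97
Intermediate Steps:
U = -1/2 (U = -1 + (-1*(-4)/2 + 5/(-5))/2 = -1 + (4*(1/2) + 5*(-1/5))/2 = -1 + (2 - 1)/2 = -1 + (1/2)*1 = -1 + 1/2 = -1/2 ≈ -0.50000)
G(J) = 9/2 (G(J) = 5 - 1/2 = 9/2)
G(0)*sqrt(d - 18) + 78 = 9*sqrt(75 - 18)/2 + 78 = 9*sqrt(57)/2 + 78 = 78 + 9*sqrt(57)/2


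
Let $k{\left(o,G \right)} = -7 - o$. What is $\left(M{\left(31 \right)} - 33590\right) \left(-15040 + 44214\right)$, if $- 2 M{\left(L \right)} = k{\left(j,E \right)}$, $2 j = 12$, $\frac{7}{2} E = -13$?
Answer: $-979765029$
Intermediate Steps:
$E = - \frac{26}{7}$ ($E = \frac{2}{7} \left(-13\right) = - \frac{26}{7} \approx -3.7143$)
$j = 6$ ($j = \frac{1}{2} \cdot 12 = 6$)
$M{\left(L \right)} = \frac{13}{2}$ ($M{\left(L \right)} = - \frac{-7 - 6}{2} = \left(- \frac{1}{2}\right) \left(-13\right) = \frac{13}{2}$)
$\left(M{\left(31 \right)} - 33590\right) \left(-15040 + 44214\right) = \left(\frac{13}{2} - 33590\right) \left(-15040 + 44214\right) = \left(- \frac{67167}{2}\right) 29174 = -979765029$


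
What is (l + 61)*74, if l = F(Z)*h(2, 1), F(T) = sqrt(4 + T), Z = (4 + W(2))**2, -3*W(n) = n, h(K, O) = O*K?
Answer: 4514 + 296*sqrt(34)/3 ≈ 5089.3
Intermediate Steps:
h(K, O) = K*O
W(n) = -n/3
Z = 100/9 (Z = (4 - 1/3*2)**2 = (4 - 2/3)**2 = (10/3)**2 = 100/9 ≈ 11.111)
l = 4*sqrt(34)/3 (l = sqrt(4 + 100/9)*(2*1) = sqrt(136/9)*2 = (2*sqrt(34)/3)*2 = 4*sqrt(34)/3 ≈ 7.7746)
(l + 61)*74 = (4*sqrt(34)/3 + 61)*74 = (61 + 4*sqrt(34)/3)*74 = 4514 + 296*sqrt(34)/3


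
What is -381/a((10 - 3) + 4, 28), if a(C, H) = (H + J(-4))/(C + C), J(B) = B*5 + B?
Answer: -4191/2 ≈ -2095.5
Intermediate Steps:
J(B) = 6*B (J(B) = 5*B + B = 6*B)
a(C, H) = (-24 + H)/(2*C) (a(C, H) = (H + 6*(-4))/(C + C) = (H - 24)/((2*C)) = (-24 + H)*(1/(2*C)) = (-24 + H)/(2*C))
-381/a((10 - 3) + 4, 28) = -381*2*((10 - 3) + 4)/(-24 + 28) = -381/((1/2)*4/(7 + 4)) = -381/((1/2)*4/11) = -381/((1/2)*(1/11)*4) = -381/2/11 = -381*11/2 = -4191/2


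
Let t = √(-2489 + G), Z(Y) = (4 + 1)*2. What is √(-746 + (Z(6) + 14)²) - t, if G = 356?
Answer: I*(√170 - 3*√237) ≈ -33.146*I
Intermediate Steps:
Z(Y) = 10 (Z(Y) = 5*2 = 10)
t = 3*I*√237 (t = √(-2489 + 356) = √(-2133) = 3*I*√237 ≈ 46.184*I)
√(-746 + (Z(6) + 14)²) - t = √(-746 + (10 + 14)²) - 3*I*√237 = √(-746 + 24²) - 3*I*√237 = √(-746 + 576) - 3*I*√237 = √(-170) - 3*I*√237 = I*√170 - 3*I*√237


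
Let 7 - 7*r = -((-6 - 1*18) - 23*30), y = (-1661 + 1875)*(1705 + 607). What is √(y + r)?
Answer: 9*√6107 ≈ 703.33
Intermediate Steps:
y = 494768 (y = 214*2312 = 494768)
r = -101 (r = 1 - (-1)*((-6 - 1*18) - 23*30)/7 = 1 - (-1)*((-6 - 18) - 690)/7 = 1 - (-1)*(-24 - 690)/7 = 1 - (-1)*(-714)/7 = 1 - ⅐*714 = 1 - 102 = -101)
√(y + r) = √(494768 - 101) = √494667 = 9*√6107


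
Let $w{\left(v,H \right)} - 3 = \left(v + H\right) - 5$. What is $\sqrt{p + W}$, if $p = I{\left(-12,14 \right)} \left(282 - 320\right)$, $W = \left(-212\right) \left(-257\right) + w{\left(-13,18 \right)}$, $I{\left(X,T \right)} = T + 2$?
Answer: $\sqrt{53879} \approx 232.12$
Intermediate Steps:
$I{\left(X,T \right)} = 2 + T$
$w{\left(v,H \right)} = -2 + H + v$ ($w{\left(v,H \right)} = 3 - \left(5 - H - v\right) = 3 + \left(-5 + H + v\right) = -2 + H + v$)
$W = 54487$ ($W = \left(-212\right) \left(-257\right) - -3 = 54484 + 3 = 54487$)
$p = -608$ ($p = \left(2 + 14\right) \left(282 - 320\right) = 16 \left(-38\right) = -608$)
$\sqrt{p + W} = \sqrt{-608 + 54487} = \sqrt{53879}$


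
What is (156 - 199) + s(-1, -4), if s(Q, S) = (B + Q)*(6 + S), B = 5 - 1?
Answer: -37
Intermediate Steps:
B = 4
s(Q, S) = (4 + Q)*(6 + S)
(156 - 199) + s(-1, -4) = (156 - 199) + (24 + 4*(-4) + 6*(-1) - 1*(-4)) = -43 + (24 - 16 - 6 + 4) = -43 + 6 = -37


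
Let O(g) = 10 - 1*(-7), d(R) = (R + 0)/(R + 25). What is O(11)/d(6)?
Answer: 527/6 ≈ 87.833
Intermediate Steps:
d(R) = R/(25 + R)
O(g) = 17 (O(g) = 10 + 7 = 17)
O(11)/d(6) = 17/((6/(25 + 6))) = 17/((6/31)) = 17/((6*(1/31))) = 17/(6/31) = 17*(31/6) = 527/6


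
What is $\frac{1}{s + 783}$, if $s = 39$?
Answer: $\frac{1}{822} \approx 0.0012165$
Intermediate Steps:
$\frac{1}{s + 783} = \frac{1}{39 + 783} = \frac{1}{822}$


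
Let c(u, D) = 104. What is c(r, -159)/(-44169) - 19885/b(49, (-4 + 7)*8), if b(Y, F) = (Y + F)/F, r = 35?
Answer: -21079221152/3224337 ≈ -6537.5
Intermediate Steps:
b(Y, F) = (F + Y)/F
c(r, -159)/(-44169) - 19885/b(49, (-4 + 7)*8) = 104/(-44169) - 19885*8*(-4 + 7)/((-4 + 7)*8 + 49) = 104*(-1/44169) - 19885*24/(3*8 + 49) = -104/44169 - 19885*24/(24 + 49) = -104/44169 - 19885/((1/24)*73) = -104/44169 - 19885/73/24 = -104/44169 - 19885*24/73 = -104/44169 - 477240/73 = -21079221152/3224337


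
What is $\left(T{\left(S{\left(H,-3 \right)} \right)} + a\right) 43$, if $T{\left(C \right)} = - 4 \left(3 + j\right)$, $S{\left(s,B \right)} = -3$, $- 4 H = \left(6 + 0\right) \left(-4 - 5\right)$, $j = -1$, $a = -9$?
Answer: $-731$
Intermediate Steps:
$H = \frac{27}{2}$ ($H = - \frac{\left(6 + 0\right) \left(-4 - 5\right)}{4} = - \frac{6 \left(-9\right)}{4} = \left(- \frac{1}{4}\right) \left(-54\right) = \frac{27}{2} \approx 13.5$)
$T{\left(C \right)} = -8$ ($T{\left(C \right)} = - 4 \left(3 - 1\right) = \left(-4\right) 2 = -8$)
$\left(T{\left(S{\left(H,-3 \right)} \right)} + a\right) 43 = \left(-8 - 9\right) 43 = \left(-17\right) 43 = -731$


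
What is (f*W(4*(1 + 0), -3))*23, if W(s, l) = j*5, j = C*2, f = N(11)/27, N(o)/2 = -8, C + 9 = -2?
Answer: 40480/27 ≈ 1499.3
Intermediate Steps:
C = -11 (C = -9 - 2 = -11)
N(o) = -16 (N(o) = 2*(-8) = -16)
f = -16/27 ≈ -0.59259
j = -22 (j = -11*2 = -22)
W(s, l) = -110 (W(s, l) = -22*5 = -110)
(f*W(4*(1 + 0), -3))*23 = -16/27*(-110)*23 = (1760/27)*23 = 40480/27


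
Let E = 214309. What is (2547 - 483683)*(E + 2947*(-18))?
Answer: -77589434768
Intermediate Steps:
(2547 - 483683)*(E + 2947*(-18)) = (2547 - 483683)*(214309 + 2947*(-18)) = -481136*(214309 - 53046) = -481136*161263 = -77589434768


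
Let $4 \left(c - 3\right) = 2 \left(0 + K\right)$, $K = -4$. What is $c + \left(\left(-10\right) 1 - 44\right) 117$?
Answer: $-6317$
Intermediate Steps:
$c = 1$ ($c = 3 + \frac{2 \left(0 - 4\right)}{4} = 3 + \frac{2 \left(-4\right)}{4} = 3 + \frac{1}{4} \left(-8\right) = 3 - 2 = 1$)
$c + \left(\left(-10\right) 1 - 44\right) 117 = 1 + \left(\left(-10\right) 1 - 44\right) 117 = 1 + \left(-10 - 44\right) 117 = 1 - 6318 = -6317$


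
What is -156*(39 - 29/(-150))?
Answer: -152854/25 ≈ -6114.2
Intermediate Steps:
-156*(39 - 29/(-150)) = -156*(39 - 29*(-1/150)) = -156*(39 + 29/150) = -156*5879/150 = -152854/25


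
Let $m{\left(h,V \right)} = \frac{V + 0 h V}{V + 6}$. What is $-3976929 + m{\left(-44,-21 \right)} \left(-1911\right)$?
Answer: $- \frac{19898022}{5} \approx -3.9796 \cdot 10^{6}$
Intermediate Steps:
$m{\left(h,V \right)} = \frac{V}{6 + V}$ ($m{\left(h,V \right)} = \frac{V + 0 V}{6 + V} = \frac{V + 0}{6 + V} = \frac{V}{6 + V}$)
$-3976929 + m{\left(-44,-21 \right)} \left(-1911\right) = -3976929 + - \frac{21}{6 - 21} \left(-1911\right) = -3976929 + - \frac{21}{-15} \left(-1911\right) = -3976929 + \left(-21\right) \left(- \frac{1}{15}\right) \left(-1911\right) = -3976929 + \frac{7}{5} \left(-1911\right) = -3976929 - \frac{13377}{5} = - \frac{19898022}{5}$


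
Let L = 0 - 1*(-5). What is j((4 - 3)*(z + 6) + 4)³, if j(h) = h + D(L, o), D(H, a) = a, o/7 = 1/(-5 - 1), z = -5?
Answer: 12167/216 ≈ 56.329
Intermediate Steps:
L = 5 (L = 0 + 5 = 5)
o = -7/6 (o = 7/(-5 - 1) = 7/(-6) = 7*(-⅙) = -7/6 ≈ -1.1667)
j(h) = -7/6 + h (j(h) = h - 7/6 = -7/6 + h)
j((4 - 3)*(z + 6) + 4)³ = (-7/6 + ((4 - 3)*(-5 + 6) + 4))³ = (-7/6 + (1*1 + 4))³ = (-7/6 + (1 + 4))³ = (-7/6 + 5)³ = (23/6)³ = 12167/216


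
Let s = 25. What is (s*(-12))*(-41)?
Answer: 12300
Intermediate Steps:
(s*(-12))*(-41) = (25*(-12))*(-41) = -300*(-41) = 12300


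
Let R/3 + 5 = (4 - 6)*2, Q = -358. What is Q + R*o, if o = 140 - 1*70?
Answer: -2248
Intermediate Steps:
R = -27 (R = -15 + 3*((4 - 6)*2) = -15 + 3*(-2*2) = -15 + 3*(-4) = -15 - 12 = -27)
o = 70 (o = 140 - 70 = 70)
Q + R*o = -358 - 27*70 = -358 - 1890 = -2248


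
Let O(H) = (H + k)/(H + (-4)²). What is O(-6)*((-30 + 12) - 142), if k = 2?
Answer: 64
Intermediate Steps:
O(H) = (2 + H)/(16 + H) (O(H) = (H + 2)/(H + (-4)²) = (2 + H)/(H + 16) = (2 + H)/(16 + H))
O(-6)*((-30 + 12) - 142) = ((2 - 6)/(16 - 6))*((-30 + 12) - 142) = (-4/10)*(-18 - 142) = ((⅒)*(-4))*(-160) = -⅖*(-160) = 64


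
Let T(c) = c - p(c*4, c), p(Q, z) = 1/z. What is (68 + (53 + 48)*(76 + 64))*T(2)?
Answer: 21312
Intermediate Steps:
T(c) = c - 1/c
(68 + (53 + 48)*(76 + 64))*T(2) = (68 + (53 + 48)*(76 + 64))*(2 - 1/2) = (68 + 101*140)*(2 - 1*½) = (68 + 14140)*(2 - ½) = 14208*(3/2) = 21312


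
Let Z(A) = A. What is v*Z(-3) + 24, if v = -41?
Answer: 147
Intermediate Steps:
v*Z(-3) + 24 = -41*(-3) + 24 = 123 + 24 = 147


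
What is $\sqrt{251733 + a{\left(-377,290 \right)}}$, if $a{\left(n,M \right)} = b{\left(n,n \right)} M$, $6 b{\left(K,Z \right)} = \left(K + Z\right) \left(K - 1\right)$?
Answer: $\sqrt{14027313} \approx 3745.3$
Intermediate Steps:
$b{\left(K,Z \right)} = \frac{\left(-1 + K\right) \left(K + Z\right)}{6}$ ($b{\left(K,Z \right)} = \frac{\left(K + Z\right) \left(K - 1\right)}{6} = \frac{\left(K + Z\right) \left(-1 + K\right)}{6} = \frac{\left(-1 + K\right) \left(K + Z\right)}{6}$)
$a{\left(n,M \right)} = M \left(- \frac{n}{3} + \frac{n^{2}}{3}\right)$ ($a{\left(n,M \right)} = \left(- \frac{n}{6} - \frac{n}{6} + \frac{n^{2}}{6} + \frac{n n}{6}\right) M = \left(- \frac{n}{6} - \frac{n}{6} + \frac{n^{2}}{6} + \frac{n^{2}}{6}\right) M = \left(- \frac{n}{3} + \frac{n^{2}}{3}\right) M = M \left(- \frac{n}{3} + \frac{n^{2}}{3}\right)$)
$\sqrt{251733 + a{\left(-377,290 \right)}} = \sqrt{251733 + \frac{1}{3} \cdot 290 \left(-377\right) \left(-1 - 377\right)} = \sqrt{251733 + \frac{1}{3} \cdot 290 \left(-377\right) \left(-378\right)} = \sqrt{251733 + 13775580} = \sqrt{14027313}$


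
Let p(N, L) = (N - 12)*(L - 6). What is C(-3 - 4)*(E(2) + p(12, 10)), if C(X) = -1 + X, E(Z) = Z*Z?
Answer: -32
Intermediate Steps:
E(Z) = Z**2
p(N, L) = (-12 + N)*(-6 + L)
C(-3 - 4)*(E(2) + p(12, 10)) = (-1 + (-3 - 4))*(2**2 + (72 - 12*10 - 6*12 + 10*12)) = (-1 - 7)*(4 + (72 - 120 - 72 + 120)) = -8*(4 + 0) = -8*4 = -32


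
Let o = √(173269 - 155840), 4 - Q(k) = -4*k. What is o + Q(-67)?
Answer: -264 + √17429 ≈ -131.98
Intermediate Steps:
Q(k) = 4 + 4*k (Q(k) = 4 - (-4)*k = 4 + 4*k)
o = √17429 ≈ 132.02
o + Q(-67) = √17429 + (4 + 4*(-67)) = √17429 + (4 - 268) = √17429 - 264 = -264 + √17429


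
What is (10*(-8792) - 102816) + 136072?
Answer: -54664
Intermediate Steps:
(10*(-8792) - 102816) + 136072 = (-87920 - 102816) + 136072 = -190736 + 136072 = -54664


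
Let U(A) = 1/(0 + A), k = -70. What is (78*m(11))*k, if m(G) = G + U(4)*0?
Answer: -60060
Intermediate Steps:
U(A) = 1/A
m(G) = G (m(G) = G + 0/4 = G + (1/4)*0 = G + 0 = G)
(78*m(11))*k = (78*11)*(-70) = 858*(-70) = -60060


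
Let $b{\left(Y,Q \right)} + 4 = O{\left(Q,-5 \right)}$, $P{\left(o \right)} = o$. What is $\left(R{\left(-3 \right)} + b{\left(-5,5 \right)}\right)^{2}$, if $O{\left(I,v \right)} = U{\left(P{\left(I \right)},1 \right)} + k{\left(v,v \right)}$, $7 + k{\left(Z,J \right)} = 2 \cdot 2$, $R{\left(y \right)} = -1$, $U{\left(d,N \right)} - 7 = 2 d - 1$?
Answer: $64$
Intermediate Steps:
$U{\left(d,N \right)} = 6 + 2 d$ ($U{\left(d,N \right)} = 7 + \left(2 d - 1\right) = 7 + \left(-1 + 2 d\right) = 6 + 2 d$)
$k{\left(Z,J \right)} = -3$ ($k{\left(Z,J \right)} = -7 + 2 \cdot 2 = -7 + 4 = -3$)
$O{\left(I,v \right)} = 3 + 2 I$ ($O{\left(I,v \right)} = \left(6 + 2 I\right) - 3 = 3 + 2 I$)
$b{\left(Y,Q \right)} = -1 + 2 Q$ ($b{\left(Y,Q \right)} = -4 + \left(3 + 2 Q\right) = -1 + 2 Q$)
$\left(R{\left(-3 \right)} + b{\left(-5,5 \right)}\right)^{2} = \left(-1 + \left(-1 + 2 \cdot 5\right)\right)^{2} = \left(-1 + \left(-1 + 10\right)\right)^{2} = \left(-1 + 9\right)^{2} = 8^{2} = 64$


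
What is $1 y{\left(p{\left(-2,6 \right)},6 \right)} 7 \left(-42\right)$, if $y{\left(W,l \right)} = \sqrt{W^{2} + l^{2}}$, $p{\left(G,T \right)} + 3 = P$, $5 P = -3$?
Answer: $- \frac{1764 \sqrt{34}}{5} \approx -2057.2$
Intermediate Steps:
$P = - \frac{3}{5}$ ($P = \frac{1}{5} \left(-3\right) = - \frac{3}{5} \approx -0.6$)
$p{\left(G,T \right)} = - \frac{18}{5}$ ($p{\left(G,T \right)} = -3 - \frac{3}{5} = - \frac{18}{5}$)
$1 y{\left(p{\left(-2,6 \right)},6 \right)} 7 \left(-42\right) = 1 \sqrt{\left(- \frac{18}{5}\right)^{2} + 6^{2}} \cdot 7 \left(-42\right) = 1 \sqrt{\frac{324}{25} + 36} \cdot 7 \left(-42\right) = 1 \sqrt{\frac{1224}{25}} \cdot 7 \left(-42\right) = 1 \frac{6 \sqrt{34}}{5} \cdot 7 \left(-42\right) = \frac{6 \sqrt{34}}{5} \cdot 7 \left(-42\right) = \frac{42 \sqrt{34}}{5} \left(-42\right) = - \frac{1764 \sqrt{34}}{5}$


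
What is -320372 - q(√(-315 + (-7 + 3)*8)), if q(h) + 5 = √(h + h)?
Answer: -320367 - 347^(¼)*(1 + I) ≈ -3.2037e+5 - 4.316*I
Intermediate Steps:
q(h) = -5 + √2*√h (q(h) = -5 + √(h + h) = -5 + √(2*h) = -5 + √2*√h)
-320372 - q(√(-315 + (-7 + 3)*8)) = -320372 - (-5 + √2*√(√(-315 + (-7 + 3)*8))) = -320372 - (-5 + √2*√(√(-315 - 4*8))) = -320372 - (-5 + √2*√(√(-315 - 32))) = -320372 - (-5 + √2*√(√(-347))) = -320372 - (-5 + √2*√(I*√347)) = -320372 - (-5 + √2*(347^(¼)*√I)) = -320372 - (-5 + √2*347^(¼)*√I) = -320372 + (5 - √2*347^(¼)*√I) = -320367 - √2*347^(¼)*√I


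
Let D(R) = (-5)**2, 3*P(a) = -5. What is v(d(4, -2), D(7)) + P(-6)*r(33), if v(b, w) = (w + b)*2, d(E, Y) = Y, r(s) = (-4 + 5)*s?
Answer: -9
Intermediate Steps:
r(s) = s (r(s) = 1*s = s)
P(a) = -5/3 (P(a) = (1/3)*(-5) = -5/3)
D(R) = 25
v(b, w) = 2*b + 2*w (v(b, w) = (b + w)*2 = 2*b + 2*w)
v(d(4, -2), D(7)) + P(-6)*r(33) = (2*(-2) + 2*25) - 5/3*33 = (-4 + 50) - 55 = 46 - 55 = -9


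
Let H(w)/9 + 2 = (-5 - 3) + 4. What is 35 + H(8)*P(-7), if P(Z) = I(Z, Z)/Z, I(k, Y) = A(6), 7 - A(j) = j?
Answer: 299/7 ≈ 42.714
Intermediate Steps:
A(j) = 7 - j
I(k, Y) = 1 (I(k, Y) = 7 - 1*6 = 7 - 6 = 1)
P(Z) = 1/Z
H(w) = -54 (H(w) = -18 + 9*((-5 - 3) + 4) = -18 + 9*(-8 + 4) = -18 + 9*(-4) = -18 - 36 = -54)
35 + H(8)*P(-7) = 35 - 54/(-7) = 35 - 54*(-1/7) = 35 + 54/7 = 299/7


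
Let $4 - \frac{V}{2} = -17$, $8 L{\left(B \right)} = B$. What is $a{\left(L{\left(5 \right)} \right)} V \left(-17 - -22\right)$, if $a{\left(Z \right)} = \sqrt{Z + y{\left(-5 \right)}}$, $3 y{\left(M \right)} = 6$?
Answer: $\frac{105 \sqrt{42}}{2} \approx 340.24$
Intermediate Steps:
$L{\left(B \right)} = \frac{B}{8}$
$y{\left(M \right)} = 2$ ($y{\left(M \right)} = \frac{1}{3} \cdot 6 = 2$)
$a{\left(Z \right)} = \sqrt{2 + Z}$ ($a{\left(Z \right)} = \sqrt{Z + 2} = \sqrt{2 + Z}$)
$V = 42$ ($V = 8 - -34 = 8 + 34 = 42$)
$a{\left(L{\left(5 \right)} \right)} V \left(-17 - -22\right) = \sqrt{2 + \frac{1}{8} \cdot 5} \cdot 42 \left(-17 - -22\right) = \sqrt{2 + \frac{5}{8}} \cdot 42 \left(-17 + 22\right) = \sqrt{\frac{21}{8}} \cdot 42 \cdot 5 = \frac{\sqrt{42}}{4} \cdot 42 \cdot 5 = \frac{21 \sqrt{42}}{2} \cdot 5 = \frac{105 \sqrt{42}}{2}$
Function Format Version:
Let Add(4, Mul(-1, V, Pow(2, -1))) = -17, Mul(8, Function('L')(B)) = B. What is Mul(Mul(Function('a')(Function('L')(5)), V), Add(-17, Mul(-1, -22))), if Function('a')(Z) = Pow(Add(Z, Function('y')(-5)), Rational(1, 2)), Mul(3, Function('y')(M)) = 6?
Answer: Mul(Rational(105, 2), Pow(42, Rational(1, 2))) ≈ 340.24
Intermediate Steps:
Function('L')(B) = Mul(Rational(1, 8), B)
Function('y')(M) = 2 (Function('y')(M) = Mul(Rational(1, 3), 6) = 2)
Function('a')(Z) = Pow(Add(2, Z), Rational(1, 2)) (Function('a')(Z) = Pow(Add(Z, 2), Rational(1, 2)) = Pow(Add(2, Z), Rational(1, 2)))
V = 42 (V = Add(8, Mul(-2, -17)) = Add(8, 34) = 42)
Mul(Mul(Function('a')(Function('L')(5)), V), Add(-17, Mul(-1, -22))) = Mul(Mul(Pow(Add(2, Mul(Rational(1, 8), 5)), Rational(1, 2)), 42), Add(-17, Mul(-1, -22))) = Mul(Mul(Pow(Add(2, Rational(5, 8)), Rational(1, 2)), 42), Add(-17, 22)) = Mul(Mul(Pow(Rational(21, 8), Rational(1, 2)), 42), 5) = Mul(Mul(Mul(Rational(1, 4), Pow(42, Rational(1, 2))), 42), 5) = Mul(Mul(Rational(21, 2), Pow(42, Rational(1, 2))), 5) = Mul(Rational(105, 2), Pow(42, Rational(1, 2)))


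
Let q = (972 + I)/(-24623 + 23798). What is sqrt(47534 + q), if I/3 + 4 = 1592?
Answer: sqrt(143769318)/55 ≈ 218.01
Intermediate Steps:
I = 4764 (I = -12 + 3*1592 = -12 + 4776 = 4764)
q = -1912/275 (q = (972 + 4764)/(-24623 + 23798) = 5736/(-825) = 5736*(-1/825) = -1912/275 ≈ -6.9527)
sqrt(47534 + q) = sqrt(47534 - 1912/275) = sqrt(13069938/275) = sqrt(143769318)/55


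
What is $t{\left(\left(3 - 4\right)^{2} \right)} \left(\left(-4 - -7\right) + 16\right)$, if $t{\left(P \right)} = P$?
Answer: $19$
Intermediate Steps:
$t{\left(\left(3 - 4\right)^{2} \right)} \left(\left(-4 - -7\right) + 16\right) = \left(3 - 4\right)^{2} \left(\left(-4 - -7\right) + 16\right) = \left(-1\right)^{2} \left(\left(-4 + 7\right) + 16\right) = 1 \left(3 + 16\right) = 1 \cdot 19 = 19$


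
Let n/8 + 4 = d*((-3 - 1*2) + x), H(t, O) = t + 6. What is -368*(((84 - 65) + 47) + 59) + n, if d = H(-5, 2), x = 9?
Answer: -46000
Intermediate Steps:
H(t, O) = 6 + t
d = 1 (d = 6 - 5 = 1)
n = 0 (n = -32 + 8*(1*((-3 - 1*2) + 9)) = -32 + 8*(1*((-3 - 2) + 9)) = -32 + 8*(1*(-5 + 9)) = -32 + 8*(1*4) = -32 + 8*4 = -32 + 32 = 0)
-368*(((84 - 65) + 47) + 59) + n = -368*(((84 - 65) + 47) + 59) + 0 = -368*((19 + 47) + 59) + 0 = -368*(66 + 59) + 0 = -368*125 + 0 = -46000 + 0 = -46000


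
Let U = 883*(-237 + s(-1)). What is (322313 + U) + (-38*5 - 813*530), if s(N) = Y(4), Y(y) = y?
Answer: -314506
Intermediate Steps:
s(N) = 4
U = -205739 (U = 883*(-237 + 4) = 883*(-233) = -205739)
(322313 + U) + (-38*5 - 813*530) = (322313 - 205739) + (-38*5 - 813*530) = 116574 + (-190 - 430890) = 116574 - 431080 = -314506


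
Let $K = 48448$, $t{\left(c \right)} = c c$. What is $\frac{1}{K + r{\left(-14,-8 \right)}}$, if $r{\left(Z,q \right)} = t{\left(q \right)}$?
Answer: $\frac{1}{48512} \approx 2.0613 \cdot 10^{-5}$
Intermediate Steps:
$t{\left(c \right)} = c^{2}$
$r{\left(Z,q \right)} = q^{2}$
$\frac{1}{K + r{\left(-14,-8 \right)}} = \frac{1}{48448 + \left(-8\right)^{2}} = \frac{1}{48448 + 64} = \frac{1}{48512}$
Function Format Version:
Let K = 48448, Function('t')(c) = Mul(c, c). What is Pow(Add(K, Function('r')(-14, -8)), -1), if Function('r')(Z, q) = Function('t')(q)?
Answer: Rational(1, 48512) ≈ 2.0613e-5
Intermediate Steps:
Function('t')(c) = Pow(c, 2)
Function('r')(Z, q) = Pow(q, 2)
Pow(Add(K, Function('r')(-14, -8)), -1) = Pow(Add(48448, Pow(-8, 2)), -1) = Pow(Add(48448, 64), -1) = Pow(48512, -1) = Rational(1, 48512)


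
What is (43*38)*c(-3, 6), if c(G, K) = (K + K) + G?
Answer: 14706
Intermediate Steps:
c(G, K) = G + 2*K (c(G, K) = 2*K + G = G + 2*K)
(43*38)*c(-3, 6) = (43*38)*(-3 + 2*6) = 1634*(-3 + 12) = 1634*9 = 14706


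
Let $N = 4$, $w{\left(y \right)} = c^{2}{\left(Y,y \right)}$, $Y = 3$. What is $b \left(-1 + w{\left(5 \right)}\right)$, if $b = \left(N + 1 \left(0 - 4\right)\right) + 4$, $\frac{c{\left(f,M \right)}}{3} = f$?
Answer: $320$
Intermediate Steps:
$c{\left(f,M \right)} = 3 f$
$w{\left(y \right)} = 81$ ($w{\left(y \right)} = \left(3 \cdot 3\right)^{2} = 9^{2} = 81$)
$b = 4$ ($b = \left(4 + 1 \left(0 - 4\right)\right) + 4 = \left(4 + 1 \left(-4\right)\right) + 4 = \left(4 - 4\right) + 4 = 0 + 4 = 4$)
$b \left(-1 + w{\left(5 \right)}\right) = 4 \left(-1 + 81\right) = 4 \cdot 80 = 320$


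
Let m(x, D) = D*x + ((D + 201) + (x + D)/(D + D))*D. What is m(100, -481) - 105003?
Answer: -37227/2 ≈ -18614.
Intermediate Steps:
m(x, D) = D*x + D*(201 + D + (D + x)/(2*D)) (m(x, D) = D*x + ((201 + D) + (D + x)/((2*D)))*D = D*x + ((201 + D) + (D + x)*(1/(2*D)))*D = D*x + ((201 + D) + (D + x)/(2*D))*D = D*x + (201 + D + (D + x)/(2*D))*D = D*x + D*(201 + D + (D + x)/(2*D)))
m(100, -481) - 105003 = ((-481)**2 + (1/2)*100 + (403/2)*(-481) - 481*100) - 105003 = (231361 + 50 - 193843/2 - 48100) - 105003 = 172779/2 - 105003 = -37227/2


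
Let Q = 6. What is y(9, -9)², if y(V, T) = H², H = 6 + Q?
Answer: 20736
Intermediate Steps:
H = 12 (H = 6 + 6 = 12)
y(V, T) = 144 (y(V, T) = 12² = 144)
y(9, -9)² = 144² = 20736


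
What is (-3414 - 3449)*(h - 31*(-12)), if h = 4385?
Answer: -32647291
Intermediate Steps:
(-3414 - 3449)*(h - 31*(-12)) = (-3414 - 3449)*(4385 - 31*(-12)) = -6863*(4385 + 372) = -6863*4757 = -32647291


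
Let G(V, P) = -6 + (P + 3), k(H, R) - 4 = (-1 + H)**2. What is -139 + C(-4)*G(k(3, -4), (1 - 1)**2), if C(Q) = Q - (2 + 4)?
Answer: -109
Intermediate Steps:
k(H, R) = 4 + (-1 + H)**2
G(V, P) = -3 + P (G(V, P) = -6 + (3 + P) = -3 + P)
C(Q) = -6 + Q (C(Q) = Q - 1*6 = Q - 6 = -6 + Q)
-139 + C(-4)*G(k(3, -4), (1 - 1)**2) = -139 + (-6 - 4)*(-3 + (1 - 1)**2) = -139 - 10*(-3 + 0**2) = -139 - 10*(-3 + 0) = -139 - 10*(-3) = -139 + 30 = -109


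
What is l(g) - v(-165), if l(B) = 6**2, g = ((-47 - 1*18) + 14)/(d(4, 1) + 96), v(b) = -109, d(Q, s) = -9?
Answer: 145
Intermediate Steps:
g = -17/29 (g = ((-47 - 1*18) + 14)/(-9 + 96) = ((-47 - 18) + 14)/87 = (-65 + 14)*(1/87) = -51*1/87 = -17/29 ≈ -0.58621)
l(B) = 36
l(g) - v(-165) = 36 - 1*(-109) = 36 + 109 = 145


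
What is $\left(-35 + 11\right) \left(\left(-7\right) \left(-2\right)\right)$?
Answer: $-336$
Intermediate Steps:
$\left(-35 + 11\right) \left(\left(-7\right) \left(-2\right)\right) = \left(-24\right) 14 = -336$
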